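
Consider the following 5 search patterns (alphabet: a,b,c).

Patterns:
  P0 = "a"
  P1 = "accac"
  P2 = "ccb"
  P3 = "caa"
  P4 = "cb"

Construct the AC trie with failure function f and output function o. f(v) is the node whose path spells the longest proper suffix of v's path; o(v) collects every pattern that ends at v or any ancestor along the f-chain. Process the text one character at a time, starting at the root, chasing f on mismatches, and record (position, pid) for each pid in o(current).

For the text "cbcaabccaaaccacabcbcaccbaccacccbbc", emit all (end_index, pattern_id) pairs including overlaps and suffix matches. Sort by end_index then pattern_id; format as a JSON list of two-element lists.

Construct AC machine:
Trie (insert patterns):
  0='ε' goto a→1 c→6
  1='a' goto c→2  [P0 ends]
  2='ac' goto c→3
  3='acc' goto a→4
  4='acca' goto c→5
  5='accac' goto ·  [P1 ends]
  6='c' goto a→9 b→11 c→7
  7='cc' goto b→8
  8='ccb' goto ·  [P2 ends]
  9='ca' goto a→10
  10='caa' goto ·  [P3 ends]
  11='cb' goto ·  [P4 ends]

Failure links (BFS by depth):
  fail(1) 'a': from fail(0)=0 chase 'a': 0 ⇒ 0;  out={0}∪out(0)={0}
  fail(6) 'c': from fail(0)=0 chase 'c': 0 ⇒ 0;  out=∅∪out(0)=∅
  fail(2) 'ac': from fail(1)=0 chase 'c': 0 ⇒ 6;  out=∅∪out(6)=∅
  fail(7) 'cc': from fail(6)=0 chase 'c': 0 ⇒ 6;  out=∅∪out(6)=∅
  fail(9) 'ca': from fail(6)=0 chase 'a': 0 ⇒ 1;  out=∅∪out(1)={0}
  fail(11) 'cb': from fail(6)=0 chase 'b': 0 ⇒ 0;  out={4}∪out(0)={4}
  fail(3) 'acc': from fail(2)=6 chase 'c': 6 ⇒ 7;  out=∅∪out(7)=∅
  fail(8) 'ccb': from fail(7)=6 chase 'b': 6 ⇒ 11;  out={2}∪out(11)={2,4}
  fail(10) 'caa': from fail(9)=1 chase 'a': 1→0 ⇒ 1;  out={3}∪out(1)={0,3}
  fail(4) 'acca': from fail(3)=7 chase 'a': 7→6 ⇒ 9;  out=∅∪out(9)={0}
  fail(5) 'accac': from fail(4)=9 chase 'c': 9→1 ⇒ 2;  out={1}∪out(2)={1}

Text stream:
[0] read 'c'  n0⇒n6
[1] read 'b'  n6⇒n11  → match P4@[0:1]
[2] read 'c'  n11⇒n6 ·f
[3] read 'a'  n6⇒n9  → match P0@[3:3]
[4] read 'a'  n9⇒n10  → match P0@[4:4],P3@[2:4]
[5] read 'b'  n10⇒n0 ·f
[6] read 'c'  n0⇒n6
[7] read 'c'  n6⇒n7
[8] read 'a'  n7⇒n9 ·f  → match P0@[8:8]
[9] read 'a'  n9⇒n10  → match P0@[9:9],P3@[7:9]
[10] read 'a'  n10⇒n1 ·f  → match P0@[10:10]
[11] read 'c'  n1⇒n2
[12] read 'c'  n2⇒n3
[13] read 'a'  n3⇒n4  → match P0@[13:13]
[14] read 'c'  n4⇒n5  → match P1@[10:14]
[15] read 'a'  n5⇒n9 ·f  → match P0@[15:15]
[16] read 'b'  n9⇒n0 ·f
[17] read 'c'  n0⇒n6
[18] read 'b'  n6⇒n11  → match P4@[17:18]
[19] read 'c'  n11⇒n6 ·f
[20] read 'a'  n6⇒n9  → match P0@[20:20]
[21] read 'c'  n9⇒n2 ·f
[22] read 'c'  n2⇒n3
[23] read 'b'  n3⇒n8 ·f  → match P2@[21:23],P4@[22:23]
[24] read 'a'  n8⇒n1 ·f  → match P0@[24:24]
[25] read 'c'  n1⇒n2
[26] read 'c'  n2⇒n3
[27] read 'a'  n3⇒n4  → match P0@[27:27]
[28] read 'c'  n4⇒n5  → match P1@[24:28]
[29] read 'c'  n5⇒n3 ·f
[30] read 'c'  n3⇒n7 ·f
[31] read 'b'  n7⇒n8  → match P2@[29:31],P4@[30:31]
[32] read 'b'  n8⇒n0 ·f
[33] read 'c'  n0⇒n6

Matches: [[1,4],[3,0],[4,0],[4,3],[8,0],[9,0],[9,3],[10,0],[13,0],[14,1],[15,0],[18,4],[20,0],[23,2],[23,4],[24,0],[27,0],[28,1],[31,2],[31,4]]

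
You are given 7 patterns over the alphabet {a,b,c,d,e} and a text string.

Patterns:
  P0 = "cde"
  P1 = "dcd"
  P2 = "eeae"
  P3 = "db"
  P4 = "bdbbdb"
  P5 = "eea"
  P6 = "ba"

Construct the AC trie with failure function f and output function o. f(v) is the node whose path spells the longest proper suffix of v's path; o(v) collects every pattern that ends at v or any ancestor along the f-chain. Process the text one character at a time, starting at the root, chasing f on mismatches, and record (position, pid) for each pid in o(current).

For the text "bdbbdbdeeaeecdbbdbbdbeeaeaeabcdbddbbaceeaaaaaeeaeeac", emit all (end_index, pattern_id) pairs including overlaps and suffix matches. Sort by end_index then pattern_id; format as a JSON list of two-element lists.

Build automaton:
Trie (insert patterns):
  n0 'ε': b→12 c→1 d→4 e→7
  n1 'c': d→2
  n2 'cd': e→3
  n3 'cde': ·  ←P0
  n4 'd': b→11 c→5
  n5 'dc': d→6
  n6 'dcd': ·  ←P1
  n7 'e': e→8
  n8 'ee': a→9
  n9 'eea': e→10  ←P5
  n10 'eeae': ·  ←P2
  n11 'db': ·  ←P3
  n12 'b': a→18 d→13
  n13 'bd': b→14
  n14 'bdb': b→15
  n15 'bdbb': d→16
  n16 'bdbbd': b→17
  n17 'bdbbdb': ·  ←P4
  n18 'ba': ·  ←P6

BFS fail/out derivation:
  n1('c'): parent n0 fail=0; on 'c' 0 → fail=0;  out ∅∪∅=∅
  n4('d'): parent n0 fail=0; on 'd' 0 → fail=0;  out ∅∪∅=∅
  n7('e'): parent n0 fail=0; on 'e' 0 → fail=0;  out ∅∪∅=∅
  n12('b'): parent n0 fail=0; on 'b' 0 → fail=0;  out ∅∪∅=∅
  n2('cd'): parent n1 fail=0; on 'd' 0 → fail=4;  out ∅∪∅=∅
  n5('dc'): parent n4 fail=0; on 'c' 0 → fail=1;  out ∅∪∅=∅
  n8('ee'): parent n7 fail=0; on 'e' 0 → fail=7;  out ∅∪∅=∅
  n11('db'): parent n4 fail=0; on 'b' 0 → fail=12;  out {3}∪∅={3}
  n13('bd'): parent n12 fail=0; on 'd' 0 → fail=4;  out ∅∪∅=∅
  n18('ba'): parent n12 fail=0; on 'a' 0 → fail=0;  out {6}∪∅={6}
  n3('cde'): parent n2 fail=4; on 'e' 4→0 → fail=7;  out {0}∪∅={0}
  n6('dcd'): parent n5 fail=1; on 'd' 1 → fail=2;  out {1}∪∅={1}
  n9('eea'): parent n8 fail=7; on 'a' 7→0 → fail=0;  out {5}∪∅={5}
  n14('bdb'): parent n13 fail=4; on 'b' 4 → fail=11;  out ∅∪{3}={3}
  n10('eeae'): parent n9 fail=0; on 'e' 0 → fail=7;  out {2}∪∅={2}
  n15('bdbb'): parent n14 fail=11; on 'b' 11→12→0 → fail=12;  out ∅∪∅=∅
  n16('bdbbd'): parent n15 fail=12; on 'd' 12 → fail=13;  out ∅∪∅=∅
  n17('bdbbdb'): parent n16 fail=13; on 'b' 13 → fail=14;  out {4}∪{3}={3,4}

Text stream:
i=0 'b': node 0→12
i=1 'd': node 12→13
i=2 'b': node 13→14  ** P3@[1:2]
i=3 'b': node 14→15
i=4 'd': node 15→16
i=5 'b': node 16→17  ** P3@[4:5],P4@[0:5]
i=6 'd': node 17→13 ·f
i=7 'e': node 13→7 ·f
i=8 'e': node 7→8
i=9 'a': node 8→9  ** P5@[7:9]
i=10 'e': node 9→10  ** P2@[7:10]
i=11 'e': node 10→8 ·f
i=12 'c': node 8→1 ·f
i=13 'd': node 1→2
i=14 'b': node 2→11 ·f  ** P3@[13:14]
i=15 'b': node 11→12 ·f
i=16 'd': node 12→13
i=17 'b': node 13→14  ** P3@[16:17]
i=18 'b': node 14→15
i=19 'd': node 15→16
i=20 'b': node 16→17  ** P3@[19:20],P4@[15:20]
i=21 'e': node 17→7 ·f
i=22 'e': node 7→8
i=23 'a': node 8→9  ** P5@[21:23]
i=24 'e': node 9→10  ** P2@[21:24]
i=25 'a': node 10→0 ·f
i=26 'e': node 0→7
i=27 'a': node 7→0 ·f
i=28 'b': node 0→12
i=29 'c': node 12→1 ·f
i=30 'd': node 1→2
i=31 'b': node 2→11 ·f  ** P3@[30:31]
i=32 'd': node 11→13 ·f
i=33 'd': node 13→4 ·f
i=34 'b': node 4→11  ** P3@[33:34]
i=35 'b': node 11→12 ·f
i=36 'a': node 12→18  ** P6@[35:36]
i=37 'c': node 18→1 ·f
i=38 'e': node 1→7 ·f
i=39 'e': node 7→8
i=40 'a': node 8→9  ** P5@[38:40]
i=41 'a': node 9→0 ·f
i=42 'a': node 0→0
i=43 'a': node 0→0
i=44 'a': node 0→0
i=45 'e': node 0→7
i=46 'e': node 7→8
i=47 'a': node 8→9  ** P5@[45:47]
i=48 'e': node 9→10  ** P2@[45:48]
i=49 'e': node 10→8 ·f
i=50 'a': node 8→9  ** P5@[48:50]
i=51 'c': node 9→1 ·f

Result: [[2,3],[5,3],[5,4],[9,5],[10,2],[14,3],[17,3],[20,3],[20,4],[23,5],[24,2],[31,3],[34,3],[36,6],[40,5],[47,5],[48,2],[50,5]]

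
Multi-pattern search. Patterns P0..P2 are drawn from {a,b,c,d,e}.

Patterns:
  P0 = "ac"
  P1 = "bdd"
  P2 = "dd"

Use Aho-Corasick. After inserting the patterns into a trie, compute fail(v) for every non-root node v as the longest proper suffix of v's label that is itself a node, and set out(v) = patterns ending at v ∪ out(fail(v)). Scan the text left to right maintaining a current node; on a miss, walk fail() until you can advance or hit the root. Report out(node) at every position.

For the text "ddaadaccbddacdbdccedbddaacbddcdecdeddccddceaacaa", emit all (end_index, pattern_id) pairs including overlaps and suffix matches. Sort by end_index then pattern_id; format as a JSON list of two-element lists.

Build:
Trie (insert patterns):
  0='ε' goto a→1 b→3 d→6
  1='a' goto c→2
  2='ac' goto ·  ←P0
  3='b' goto d→4
  4='bd' goto d→5
  5='bdd' goto ·  ←P1
  6='d' goto d→7
  7='dd' goto ·  ←P2

Failure links (BFS by depth):
  n1('a'): parent n0 fail=0; on 'a' 0 → fail=0;  out ∅∪∅=∅
  n3('b'): parent n0 fail=0; on 'b' 0 → fail=0;  out ∅∪∅=∅
  n6('d'): parent n0 fail=0; on 'd' 0 → fail=0;  out ∅∪∅=∅
  n2('ac'): parent n1 fail=0; on 'c' 0 → fail=0;  out {0}∪∅={0}
  n4('bd'): parent n3 fail=0; on 'd' 0 → fail=6;  out ∅∪∅=∅
  n7('dd'): parent n6 fail=0; on 'd' 0 → fail=6;  out {2}∪∅={2}
  n5('bdd'): parent n4 fail=6; on 'd' 6 → fail=7;  out {1}∪{2}={1,2}

Scan:
pos 0 'd': at 6
pos 1 'd': at 7  emit P2@[0:1]
pos 2 'a': at 1 (via fail)
pos 3 'a': at 1 (via fail)
pos 4 'd': at 6 (via fail)
pos 5 'a': at 1 (via fail)
pos 6 'c': at 2  emit P0@[5:6]
pos 7 'c': at 0 (via fail)
pos 8 'b': at 3
pos 9 'd': at 4
pos 10 'd': at 5  emit P1@[8:10],P2@[9:10]
pos 11 'a': at 1 (via fail)
pos 12 'c': at 2  emit P0@[11:12]
pos 13 'd': at 6 (via fail)
pos 14 'b': at 3 (via fail)
pos 15 'd': at 4
pos 16 'c': at 0 (via fail)
pos 17 'c': at 0
pos 18 'e': at 0
pos 19 'd': at 6
pos 20 'b': at 3 (via fail)
pos 21 'd': at 4
pos 22 'd': at 5  emit P1@[20:22],P2@[21:22]
pos 23 'a': at 1 (via fail)
pos 24 'a': at 1 (via fail)
pos 25 'c': at 2  emit P0@[24:25]
pos 26 'b': at 3 (via fail)
pos 27 'd': at 4
pos 28 'd': at 5  emit P1@[26:28],P2@[27:28]
pos 29 'c': at 0 (via fail)
pos 30 'd': at 6
pos 31 'e': at 0 (via fail)
pos 32 'c': at 0
pos 33 'd': at 6
pos 34 'e': at 0 (via fail)
pos 35 'd': at 6
pos 36 'd': at 7  emit P2@[35:36]
pos 37 'c': at 0 (via fail)
pos 38 'c': at 0
pos 39 'd': at 6
pos 40 'd': at 7  emit P2@[39:40]
pos 41 'c': at 0 (via fail)
pos 42 'e': at 0
pos 43 'a': at 1
pos 44 'a': at 1 (via fail)
pos 45 'c': at 2  emit P0@[44:45]
pos 46 'a': at 1 (via fail)
pos 47 'a': at 1 (via fail)

All matches (sorted): [[1,2],[6,0],[10,1],[10,2],[12,0],[22,1],[22,2],[25,0],[28,1],[28,2],[36,2],[40,2],[45,0]]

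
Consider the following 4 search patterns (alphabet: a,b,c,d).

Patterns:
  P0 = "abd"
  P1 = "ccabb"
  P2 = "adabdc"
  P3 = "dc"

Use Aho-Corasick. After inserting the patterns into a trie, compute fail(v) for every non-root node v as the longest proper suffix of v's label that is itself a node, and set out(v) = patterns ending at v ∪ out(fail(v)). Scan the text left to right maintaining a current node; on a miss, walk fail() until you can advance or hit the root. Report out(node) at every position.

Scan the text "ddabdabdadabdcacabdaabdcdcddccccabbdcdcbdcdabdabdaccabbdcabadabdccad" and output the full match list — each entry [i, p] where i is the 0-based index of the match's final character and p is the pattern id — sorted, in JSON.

Build automaton:
Trie (insert patterns):
  n0 'ε': a→1 c→4 d→14
  n1 'a': b→2 d→9
  n2 'ab': d→3
  n3 'abd': ·  [P0 ends]
  n4 'c': c→5
  n5 'cc': a→6
  n6 'cca': b→7
  n7 'ccab': b→8
  n8 'ccabb': ·  [P1 ends]
  n9 'ad': a→10
  n10 'ada': b→11
  n11 'adab': d→12
  n12 'adabd': c→13
  n13 'adabdc': ·  [P2 ends]
  n14 'd': c→15
  n15 'dc': ·  [P3 ends]

Failure links (BFS by depth):
  fail(1) 'a': from fail(0)=0 chase 'a': 0 ⇒ 0;  out=∅∪out(0)=∅
  fail(4) 'c': from fail(0)=0 chase 'c': 0 ⇒ 0;  out=∅∪out(0)=∅
  fail(14) 'd': from fail(0)=0 chase 'd': 0 ⇒ 0;  out=∅∪out(0)=∅
  fail(2) 'ab': from fail(1)=0 chase 'b': 0 ⇒ 0;  out=∅∪out(0)=∅
  fail(5) 'cc': from fail(4)=0 chase 'c': 0 ⇒ 4;  out=∅∪out(4)=∅
  fail(9) 'ad': from fail(1)=0 chase 'd': 0 ⇒ 14;  out=∅∪out(14)=∅
  fail(15) 'dc': from fail(14)=0 chase 'c': 0 ⇒ 4;  out={3}∪out(4)={3}
  fail(3) 'abd': from fail(2)=0 chase 'd': 0 ⇒ 14;  out={0}∪out(14)={0}
  fail(6) 'cca': from fail(5)=4 chase 'a': 4→0 ⇒ 1;  out=∅∪out(1)=∅
  fail(10) 'ada': from fail(9)=14 chase 'a': 14→0 ⇒ 1;  out=∅∪out(1)=∅
  fail(7) 'ccab': from fail(6)=1 chase 'b': 1 ⇒ 2;  out=∅∪out(2)=∅
  fail(11) 'adab': from fail(10)=1 chase 'b': 1 ⇒ 2;  out=∅∪out(2)=∅
  fail(8) 'ccabb': from fail(7)=2 chase 'b': 2→0 ⇒ 0;  out={1}∪out(0)={1}
  fail(12) 'adabd': from fail(11)=2 chase 'd': 2 ⇒ 3;  out=∅∪out(3)={0}
  fail(13) 'adabdc': from fail(12)=3 chase 'c': 3→14 ⇒ 15;  out={2}∪out(15)={2,3}

Run:
[0] read 'd'  n0⇒n14
[1] read 'd'  n14⇒n14 (fail-walked)
[2] read 'a'  n14⇒n1 (fail-walked)
[3] read 'b'  n1⇒n2
[4] read 'd'  n2⇒n3  → match P0@[2:4]
[5] read 'a'  n3⇒n1 (fail-walked)
[6] read 'b'  n1⇒n2
[7] read 'd'  n2⇒n3  → match P0@[5:7]
[8] read 'a'  n3⇒n1 (fail-walked)
[9] read 'd'  n1⇒n9
[10] read 'a'  n9⇒n10
[11] read 'b'  n10⇒n11
[12] read 'd'  n11⇒n12  → match P0@[10:12]
[13] read 'c'  n12⇒n13  → match P2@[8:13],P3@[12:13]
[14] read 'a'  n13⇒n1 (fail-walked)
[15] read 'c'  n1⇒n4 (fail-walked)
[16] read 'a'  n4⇒n1 (fail-walked)
[17] read 'b'  n1⇒n2
[18] read 'd'  n2⇒n3  → match P0@[16:18]
[19] read 'a'  n3⇒n1 (fail-walked)
[20] read 'a'  n1⇒n1 (fail-walked)
[21] read 'b'  n1⇒n2
[22] read 'd'  n2⇒n3  → match P0@[20:22]
[23] read 'c'  n3⇒n15 (fail-walked)  → match P3@[22:23]
[24] read 'd'  n15⇒n14 (fail-walked)
[25] read 'c'  n14⇒n15  → match P3@[24:25]
[26] read 'd'  n15⇒n14 (fail-walked)
[27] read 'd'  n14⇒n14 (fail-walked)
[28] read 'c'  n14⇒n15  → match P3@[27:28]
[29] read 'c'  n15⇒n5 (fail-walked)
[30] read 'c'  n5⇒n5 (fail-walked)
[31] read 'c'  n5⇒n5 (fail-walked)
[32] read 'a'  n5⇒n6
[33] read 'b'  n6⇒n7
[34] read 'b'  n7⇒n8  → match P1@[30:34]
[35] read 'd'  n8⇒n14 (fail-walked)
[36] read 'c'  n14⇒n15  → match P3@[35:36]
[37] read 'd'  n15⇒n14 (fail-walked)
[38] read 'c'  n14⇒n15  → match P3@[37:38]
[39] read 'b'  n15⇒n0 (fail-walked)
[40] read 'd'  n0⇒n14
[41] read 'c'  n14⇒n15  → match P3@[40:41]
[42] read 'd'  n15⇒n14 (fail-walked)
[43] read 'a'  n14⇒n1 (fail-walked)
[44] read 'b'  n1⇒n2
[45] read 'd'  n2⇒n3  → match P0@[43:45]
[46] read 'a'  n3⇒n1 (fail-walked)
[47] read 'b'  n1⇒n2
[48] read 'd'  n2⇒n3  → match P0@[46:48]
[49] read 'a'  n3⇒n1 (fail-walked)
[50] read 'c'  n1⇒n4 (fail-walked)
[51] read 'c'  n4⇒n5
[52] read 'a'  n5⇒n6
[53] read 'b'  n6⇒n7
[54] read 'b'  n7⇒n8  → match P1@[50:54]
[55] read 'd'  n8⇒n14 (fail-walked)
[56] read 'c'  n14⇒n15  → match P3@[55:56]
[57] read 'a'  n15⇒n1 (fail-walked)
[58] read 'b'  n1⇒n2
[59] read 'a'  n2⇒n1 (fail-walked)
[60] read 'd'  n1⇒n9
[61] read 'a'  n9⇒n10
[62] read 'b'  n10⇒n11
[63] read 'd'  n11⇒n12  → match P0@[61:63]
[64] read 'c'  n12⇒n13  → match P2@[59:64],P3@[63:64]
[65] read 'c'  n13⇒n5 (fail-walked)
[66] read 'a'  n5⇒n6
[67] read 'd'  n6⇒n9 (fail-walked)

Result: [[4,0],[7,0],[12,0],[13,2],[13,3],[18,0],[22,0],[23,3],[25,3],[28,3],[34,1],[36,3],[38,3],[41,3],[45,0],[48,0],[54,1],[56,3],[63,0],[64,2],[64,3]]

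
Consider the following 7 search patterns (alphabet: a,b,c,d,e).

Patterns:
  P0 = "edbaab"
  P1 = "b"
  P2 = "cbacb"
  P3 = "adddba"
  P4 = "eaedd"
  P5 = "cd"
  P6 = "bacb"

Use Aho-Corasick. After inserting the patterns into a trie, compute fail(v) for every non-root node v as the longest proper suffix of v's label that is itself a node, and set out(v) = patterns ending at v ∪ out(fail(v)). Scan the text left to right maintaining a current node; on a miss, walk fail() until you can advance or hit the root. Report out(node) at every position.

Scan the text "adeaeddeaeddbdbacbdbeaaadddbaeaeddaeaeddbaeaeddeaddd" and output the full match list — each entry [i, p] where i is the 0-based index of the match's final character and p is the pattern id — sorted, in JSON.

Build automaton:
Trie (insert patterns):
  n0 'ε': a→13 b→7 c→8 e→1
  n1 'e': a→19 d→2
  n2 'ed': b→3
  n3 'edb': a→4
  n4 'edba': a→5
  n5 'edbaa': b→6
  n6 'edbaab': ·  ←P0
  n7 'b': a→24  ←P1
  n8 'c': b→9 d→23
  n9 'cb': a→10
  n10 'cba': c→11
  n11 'cbac': b→12
  n12 'cbacb': ·  ←P2
  n13 'a': d→14
  n14 'ad': d→15
  n15 'add': d→16
  n16 'addd': b→17
  n17 'adddb': a→18
  n18 'adddba': ·  ←P3
  n19 'ea': e→20
  n20 'eae': d→21
  n21 'eaed': d→22
  n22 'eaedd': ·  ←P4
  n23 'cd': ·  ←P5
  n24 'ba': c→25
  n25 'bac': b→26
  n26 'bacb': ·  ←P6

BFS fail/out derivation:
  n1('e'): parent n0 fail=0; on 'e' 0 → fail=0;  out ∅∪∅=∅
  n7('b'): parent n0 fail=0; on 'b' 0 → fail=0;  out {1}∪∅={1}
  n8('c'): parent n0 fail=0; on 'c' 0 → fail=0;  out ∅∪∅=∅
  n13('a'): parent n0 fail=0; on 'a' 0 → fail=0;  out ∅∪∅=∅
  n2('ed'): parent n1 fail=0; on 'd' 0 → fail=0;  out ∅∪∅=∅
  n9('cb'): parent n8 fail=0; on 'b' 0 → fail=7;  out ∅∪{1}={1}
  n14('ad'): parent n13 fail=0; on 'd' 0 → fail=0;  out ∅∪∅=∅
  n19('ea'): parent n1 fail=0; on 'a' 0 → fail=13;  out ∅∪∅=∅
  n23('cd'): parent n8 fail=0; on 'd' 0 → fail=0;  out {5}∪∅={5}
  n24('ba'): parent n7 fail=0; on 'a' 0 → fail=13;  out ∅∪∅=∅
  n3('edb'): parent n2 fail=0; on 'b' 0 → fail=7;  out ∅∪{1}={1}
  n10('cba'): parent n9 fail=7; on 'a' 7 → fail=24;  out ∅∪∅=∅
  n15('add'): parent n14 fail=0; on 'd' 0 → fail=0;  out ∅∪∅=∅
  n20('eae'): parent n19 fail=13; on 'e' 13→0 → fail=1;  out ∅∪∅=∅
  n25('bac'): parent n24 fail=13; on 'c' 13→0 → fail=8;  out ∅∪∅=∅
  n4('edba'): parent n3 fail=7; on 'a' 7 → fail=24;  out ∅∪∅=∅
  n11('cbac'): parent n10 fail=24; on 'c' 24 → fail=25;  out ∅∪∅=∅
  n16('addd'): parent n15 fail=0; on 'd' 0 → fail=0;  out ∅∪∅=∅
  n21('eaed'): parent n20 fail=1; on 'd' 1 → fail=2;  out ∅∪∅=∅
  n26('bacb'): parent n25 fail=8; on 'b' 8 → fail=9;  out {6}∪{1}={1,6}
  n5('edbaa'): parent n4 fail=24; on 'a' 24→13→0 → fail=13;  out ∅∪∅=∅
  n12('cbacb'): parent n11 fail=25; on 'b' 25 → fail=26;  out {2}∪{1,6}={1,2,6}
  n17('adddb'): parent n16 fail=0; on 'b' 0 → fail=7;  out ∅∪{1}={1}
  n22('eaedd'): parent n21 fail=2; on 'd' 2→0 → fail=0;  out {4}∪∅={4}
  n6('edbaab'): parent n5 fail=13; on 'b' 13→0 → fail=7;  out {0}∪{1}={0,1}
  n18('adddba'): parent n17 fail=7; on 'a' 7 → fail=24;  out {3}∪∅={3}

Run:
i=0 'a': node 0→13
i=1 'd': node 13→14
i=2 'e': node 14→1 ·f
i=3 'a': node 1→19
i=4 'e': node 19→20
i=5 'd': node 20→21
i=6 'd': node 21→22  → match P4@[2:6]
i=7 'e': node 22→1 ·f
i=8 'a': node 1→19
i=9 'e': node 19→20
i=10 'd': node 20→21
i=11 'd': node 21→22  → match P4@[7:11]
i=12 'b': node 22→7 ·f  → match P1@[12:12]
i=13 'd': node 7→0 ·f
i=14 'b': node 0→7  → match P1@[14:14]
i=15 'a': node 7→24
i=16 'c': node 24→25
i=17 'b': node 25→26  → match P1@[17:17],P6@[14:17]
i=18 'd': node 26→0 ·f
i=19 'b': node 0→7  → match P1@[19:19]
i=20 'e': node 7→1 ·f
i=21 'a': node 1→19
i=22 'a': node 19→13 ·f
i=23 'a': node 13→13 ·f
i=24 'd': node 13→14
i=25 'd': node 14→15
i=26 'd': node 15→16
i=27 'b': node 16→17  → match P1@[27:27]
i=28 'a': node 17→18  → match P3@[23:28]
i=29 'e': node 18→1 ·f
i=30 'a': node 1→19
i=31 'e': node 19→20
i=32 'd': node 20→21
i=33 'd': node 21→22  → match P4@[29:33]
i=34 'a': node 22→13 ·f
i=35 'e': node 13→1 ·f
i=36 'a': node 1→19
i=37 'e': node 19→20
i=38 'd': node 20→21
i=39 'd': node 21→22  → match P4@[35:39]
i=40 'b': node 22→7 ·f  → match P1@[40:40]
i=41 'a': node 7→24
i=42 'e': node 24→1 ·f
i=43 'a': node 1→19
i=44 'e': node 19→20
i=45 'd': node 20→21
i=46 'd': node 21→22  → match P4@[42:46]
i=47 'e': node 22→1 ·f
i=48 'a': node 1→19
i=49 'd': node 19→14 ·f
i=50 'd': node 14→15
i=51 'd': node 15→16

Matches: [[6,4],[11,4],[12,1],[14,1],[17,1],[17,6],[19,1],[27,1],[28,3],[33,4],[39,4],[40,1],[46,4]]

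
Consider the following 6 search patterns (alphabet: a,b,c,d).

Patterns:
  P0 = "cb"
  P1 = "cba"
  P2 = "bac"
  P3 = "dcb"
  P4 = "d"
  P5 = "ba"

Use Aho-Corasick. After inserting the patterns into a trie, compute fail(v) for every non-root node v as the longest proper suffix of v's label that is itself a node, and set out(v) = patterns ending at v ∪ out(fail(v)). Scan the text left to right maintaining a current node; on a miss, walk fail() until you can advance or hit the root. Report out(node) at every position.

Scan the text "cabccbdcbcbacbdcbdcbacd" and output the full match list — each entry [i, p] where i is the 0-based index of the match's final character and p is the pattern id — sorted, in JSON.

Build:
Trie (insert patterns):
  0='ε' goto b→4 c→1 d→7
  1='c' goto b→2
  2='cb' goto a→3  [P0 ends]
  3='cba' goto ·  [P1 ends]
  4='b' goto a→5
  5='ba' goto c→6  [P5 ends]
  6='bac' goto ·  [P2 ends]
  7='d' goto c→8  [P4 ends]
  8='dc' goto b→9
  9='dcb' goto ·  [P3 ends]

Failure links (BFS by depth):
  fail(1) 'c': from fail(0)=0 chase 'c': 0 ⇒ 0;  out=∅∪out(0)=∅
  fail(4) 'b': from fail(0)=0 chase 'b': 0 ⇒ 0;  out=∅∪out(0)=∅
  fail(7) 'd': from fail(0)=0 chase 'd': 0 ⇒ 0;  out={4}∪out(0)={4}
  fail(2) 'cb': from fail(1)=0 chase 'b': 0 ⇒ 4;  out={0}∪out(4)={0}
  fail(5) 'ba': from fail(4)=0 chase 'a': 0 ⇒ 0;  out={5}∪out(0)={5}
  fail(8) 'dc': from fail(7)=0 chase 'c': 0 ⇒ 1;  out=∅∪out(1)=∅
  fail(3) 'cba': from fail(2)=4 chase 'a': 4 ⇒ 5;  out={1}∪out(5)={1,5}
  fail(6) 'bac': from fail(5)=0 chase 'c': 0 ⇒ 1;  out={2}∪out(1)={2}
  fail(9) 'dcb': from fail(8)=1 chase 'b': 1 ⇒ 2;  out={3}∪out(2)={0,3}

Scan:
pos 0 'c': at 1
pos 1 'a': at 0 (via fail)
pos 2 'b': at 4
pos 3 'c': at 1 (via fail)
pos 4 'c': at 1 (via fail)
pos 5 'b': at 2  emit P0@[4:5]
pos 6 'd': at 7 (via fail)  emit P4@[6:6]
pos 7 'c': at 8
pos 8 'b': at 9  emit P0@[7:8],P3@[6:8]
pos 9 'c': at 1 (via fail)
pos 10 'b': at 2  emit P0@[9:10]
pos 11 'a': at 3  emit P1@[9:11],P5@[10:11]
pos 12 'c': at 6 (via fail)  emit P2@[10:12]
pos 13 'b': at 2 (via fail)  emit P0@[12:13]
pos 14 'd': at 7 (via fail)  emit P4@[14:14]
pos 15 'c': at 8
pos 16 'b': at 9  emit P0@[15:16],P3@[14:16]
pos 17 'd': at 7 (via fail)  emit P4@[17:17]
pos 18 'c': at 8
pos 19 'b': at 9  emit P0@[18:19],P3@[17:19]
pos 20 'a': at 3 (via fail)  emit P1@[18:20],P5@[19:20]
pos 21 'c': at 6 (via fail)  emit P2@[19:21]
pos 22 'd': at 7 (via fail)  emit P4@[22:22]

Result: [[5,0],[6,4],[8,0],[8,3],[10,0],[11,1],[11,5],[12,2],[13,0],[14,4],[16,0],[16,3],[17,4],[19,0],[19,3],[20,1],[20,5],[21,2],[22,4]]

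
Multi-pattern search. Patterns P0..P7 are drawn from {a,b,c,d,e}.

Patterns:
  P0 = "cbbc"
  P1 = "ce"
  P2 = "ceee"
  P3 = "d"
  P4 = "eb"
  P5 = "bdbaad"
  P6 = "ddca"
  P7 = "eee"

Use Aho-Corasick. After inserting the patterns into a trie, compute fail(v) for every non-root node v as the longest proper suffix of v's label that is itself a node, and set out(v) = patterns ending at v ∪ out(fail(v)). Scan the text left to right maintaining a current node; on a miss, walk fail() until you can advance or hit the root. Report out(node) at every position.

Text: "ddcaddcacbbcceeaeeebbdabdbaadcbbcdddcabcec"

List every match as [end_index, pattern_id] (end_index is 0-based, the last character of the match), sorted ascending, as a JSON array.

Build automaton:
Trie nodes:
  0='ε' goto b→11 c→1 d→8 e→9
  1='c' goto b→2 e→5
  2='cb' goto b→3
  3='cbb' goto c→4
  4='cbbc' goto ·  [P0 ends]
  5='ce' goto e→6  [P1 ends]
  6='cee' goto e→7
  7='ceee' goto ·  [P2 ends]
  8='d' goto d→17  [P3 ends]
  9='e' goto b→10 e→20
  10='eb' goto ·  [P4 ends]
  11='b' goto d→12
  12='bd' goto b→13
  13='bdb' goto a→14
  14='bdba' goto a→15
  15='bdbaa' goto d→16
  16='bdbaad' goto ·  [P5 ends]
  17='dd' goto c→18
  18='ddc' goto a→19
  19='ddca' goto ·  [P6 ends]
  20='ee' goto e→21
  21='eee' goto ·  [P7 ends]

BFS fail/out derivation:
  n1('c'): parent n0 fail=0; on 'c' 0 → fail=0;  out ∅∪∅=∅
  n8('d'): parent n0 fail=0; on 'd' 0 → fail=0;  out {3}∪∅={3}
  n9('e'): parent n0 fail=0; on 'e' 0 → fail=0;  out ∅∪∅=∅
  n11('b'): parent n0 fail=0; on 'b' 0 → fail=0;  out ∅∪∅=∅
  n2('cb'): parent n1 fail=0; on 'b' 0 → fail=11;  out ∅∪∅=∅
  n5('ce'): parent n1 fail=0; on 'e' 0 → fail=9;  out {1}∪∅={1}
  n10('eb'): parent n9 fail=0; on 'b' 0 → fail=11;  out {4}∪∅={4}
  n12('bd'): parent n11 fail=0; on 'd' 0 → fail=8;  out ∅∪{3}={3}
  n17('dd'): parent n8 fail=0; on 'd' 0 → fail=8;  out ∅∪{3}={3}
  n20('ee'): parent n9 fail=0; on 'e' 0 → fail=9;  out ∅∪∅=∅
  n3('cbb'): parent n2 fail=11; on 'b' 11→0 → fail=11;  out ∅∪∅=∅
  n6('cee'): parent n5 fail=9; on 'e' 9 → fail=20;  out ∅∪∅=∅
  n13('bdb'): parent n12 fail=8; on 'b' 8→0 → fail=11;  out ∅∪∅=∅
  n18('ddc'): parent n17 fail=8; on 'c' 8→0 → fail=1;  out ∅∪∅=∅
  n21('eee'): parent n20 fail=9; on 'e' 9 → fail=20;  out {7}∪∅={7}
  n4('cbbc'): parent n3 fail=11; on 'c' 11→0 → fail=1;  out {0}∪∅={0}
  n7('ceee'): parent n6 fail=20; on 'e' 20 → fail=21;  out {2}∪{7}={2,7}
  n14('bdba'): parent n13 fail=11; on 'a' 11→0 → fail=0;  out ∅∪∅=∅
  n19('ddca'): parent n18 fail=1; on 'a' 1→0 → fail=0;  out {6}∪∅={6}
  n15('bdbaa'): parent n14 fail=0; on 'a' 0 → fail=0;  out ∅∪∅=∅
  n16('bdbaad'): parent n15 fail=0; on 'd' 0 → fail=8;  out {5}∪{3}={3,5}

Run:
[0] read 'd'  n0⇒n8  ** P3@[0:0]
[1] read 'd'  n8⇒n17  ** P3@[1:1]
[2] read 'c'  n17⇒n18
[3] read 'a'  n18⇒n19  ** P6@[0:3]
[4] read 'd'  n19⇒n8 ·f  ** P3@[4:4]
[5] read 'd'  n8⇒n17  ** P3@[5:5]
[6] read 'c'  n17⇒n18
[7] read 'a'  n18⇒n19  ** P6@[4:7]
[8] read 'c'  n19⇒n1 ·f
[9] read 'b'  n1⇒n2
[10] read 'b'  n2⇒n3
[11] read 'c'  n3⇒n4  ** P0@[8:11]
[12] read 'c'  n4⇒n1 ·f
[13] read 'e'  n1⇒n5  ** P1@[12:13]
[14] read 'e'  n5⇒n6
[15] read 'a'  n6⇒n0 ·f
[16] read 'e'  n0⇒n9
[17] read 'e'  n9⇒n20
[18] read 'e'  n20⇒n21  ** P7@[16:18]
[19] read 'b'  n21⇒n10 ·f  ** P4@[18:19]
[20] read 'b'  n10⇒n11 ·f
[21] read 'd'  n11⇒n12  ** P3@[21:21]
[22] read 'a'  n12⇒n0 ·f
[23] read 'b'  n0⇒n11
[24] read 'd'  n11⇒n12  ** P3@[24:24]
[25] read 'b'  n12⇒n13
[26] read 'a'  n13⇒n14
[27] read 'a'  n14⇒n15
[28] read 'd'  n15⇒n16  ** P3@[28:28],P5@[23:28]
[29] read 'c'  n16⇒n1 ·f
[30] read 'b'  n1⇒n2
[31] read 'b'  n2⇒n3
[32] read 'c'  n3⇒n4  ** P0@[29:32]
[33] read 'd'  n4⇒n8 ·f  ** P3@[33:33]
[34] read 'd'  n8⇒n17  ** P3@[34:34]
[35] read 'd'  n17⇒n17 ·f  ** P3@[35:35]
[36] read 'c'  n17⇒n18
[37] read 'a'  n18⇒n19  ** P6@[34:37]
[38] read 'b'  n19⇒n11 ·f
[39] read 'c'  n11⇒n1 ·f
[40] read 'e'  n1⇒n5  ** P1@[39:40]
[41] read 'c'  n5⇒n1 ·f

Matches: [[0,3],[1,3],[3,6],[4,3],[5,3],[7,6],[11,0],[13,1],[18,7],[19,4],[21,3],[24,3],[28,3],[28,5],[32,0],[33,3],[34,3],[35,3],[37,6],[40,1]]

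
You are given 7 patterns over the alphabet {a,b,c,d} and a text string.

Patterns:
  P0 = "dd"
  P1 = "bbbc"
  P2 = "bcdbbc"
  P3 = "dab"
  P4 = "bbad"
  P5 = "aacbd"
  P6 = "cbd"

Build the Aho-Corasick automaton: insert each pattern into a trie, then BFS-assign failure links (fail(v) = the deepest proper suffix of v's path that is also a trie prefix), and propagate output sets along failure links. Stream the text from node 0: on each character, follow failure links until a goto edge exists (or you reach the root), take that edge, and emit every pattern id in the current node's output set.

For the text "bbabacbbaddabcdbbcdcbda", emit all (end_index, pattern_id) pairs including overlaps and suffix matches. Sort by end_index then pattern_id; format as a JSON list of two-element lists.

Build:
Trie nodes:
  n0 'ε': a→16 b→3 c→21 d→1
  n1 'd': a→12 d→2
  n2 'dd': ·  [P0 ends]
  n3 'b': b→4 c→7
  n4 'bb': a→14 b→5
  n5 'bbb': c→6
  n6 'bbbc': ·  [P1 ends]
  n7 'bc': d→8
  n8 'bcd': b→9
  n9 'bcdb': b→10
  n10 'bcdbb': c→11
  n11 'bcdbbc': ·  [P2 ends]
  n12 'da': b→13
  n13 'dab': ·  [P3 ends]
  n14 'bba': d→15
  n15 'bbad': ·  [P4 ends]
  n16 'a': a→17
  n17 'aa': c→18
  n18 'aac': b→19
  n19 'aacb': d→20
  n20 'aacbd': ·  [P5 ends]
  n21 'c': b→22
  n22 'cb': d→23
  n23 'cbd': ·  [P6 ends]

Failure links (BFS by depth):
  n1('d'): parent n0 fail=0; on 'd' 0 → fail=0;  out ∅∪∅=∅
  n3('b'): parent n0 fail=0; on 'b' 0 → fail=0;  out ∅∪∅=∅
  n16('a'): parent n0 fail=0; on 'a' 0 → fail=0;  out ∅∪∅=∅
  n21('c'): parent n0 fail=0; on 'c' 0 → fail=0;  out ∅∪∅=∅
  n2('dd'): parent n1 fail=0; on 'd' 0 → fail=1;  out {0}∪∅={0}
  n4('bb'): parent n3 fail=0; on 'b' 0 → fail=3;  out ∅∪∅=∅
  n7('bc'): parent n3 fail=0; on 'c' 0 → fail=21;  out ∅∪∅=∅
  n12('da'): parent n1 fail=0; on 'a' 0 → fail=16;  out ∅∪∅=∅
  n17('aa'): parent n16 fail=0; on 'a' 0 → fail=16;  out ∅∪∅=∅
  n22('cb'): parent n21 fail=0; on 'b' 0 → fail=3;  out ∅∪∅=∅
  n5('bbb'): parent n4 fail=3; on 'b' 3 → fail=4;  out ∅∪∅=∅
  n8('bcd'): parent n7 fail=21; on 'd' 21→0 → fail=1;  out ∅∪∅=∅
  n13('dab'): parent n12 fail=16; on 'b' 16→0 → fail=3;  out {3}∪∅={3}
  n14('bba'): parent n4 fail=3; on 'a' 3→0 → fail=16;  out ∅∪∅=∅
  n18('aac'): parent n17 fail=16; on 'c' 16→0 → fail=21;  out ∅∪∅=∅
  n23('cbd'): parent n22 fail=3; on 'd' 3→0 → fail=1;  out {6}∪∅={6}
  n6('bbbc'): parent n5 fail=4; on 'c' 4→3 → fail=7;  out {1}∪∅={1}
  n9('bcdb'): parent n8 fail=1; on 'b' 1→0 → fail=3;  out ∅∪∅=∅
  n15('bbad'): parent n14 fail=16; on 'd' 16→0 → fail=1;  out {4}∪∅={4}
  n19('aacb'): parent n18 fail=21; on 'b' 21 → fail=22;  out ∅∪∅=∅
  n10('bcdbb'): parent n9 fail=3; on 'b' 3 → fail=4;  out ∅∪∅=∅
  n20('aacbd'): parent n19 fail=22; on 'd' 22 → fail=23;  out {5}∪{6}={5,6}
  n11('bcdbbc'): parent n10 fail=4; on 'c' 4→3 → fail=7;  out {2}∪∅={2}

Scan:
[0] read 'b'  n0⇒n3
[1] read 'b'  n3⇒n4
[2] read 'a'  n4⇒n14
[3] read 'b'  n14⇒n3 (fail-walked)
[4] read 'a'  n3⇒n16 (fail-walked)
[5] read 'c'  n16⇒n21 (fail-walked)
[6] read 'b'  n21⇒n22
[7] read 'b'  n22⇒n4 (fail-walked)
[8] read 'a'  n4⇒n14
[9] read 'd'  n14⇒n15  emit P4@[6:9]
[10] read 'd'  n15⇒n2 (fail-walked)  emit P0@[9:10]
[11] read 'a'  n2⇒n12 (fail-walked)
[12] read 'b'  n12⇒n13  emit P3@[10:12]
[13] read 'c'  n13⇒n7 (fail-walked)
[14] read 'd'  n7⇒n8
[15] read 'b'  n8⇒n9
[16] read 'b'  n9⇒n10
[17] read 'c'  n10⇒n11  emit P2@[12:17]
[18] read 'd'  n11⇒n8 (fail-walked)
[19] read 'c'  n8⇒n21 (fail-walked)
[20] read 'b'  n21⇒n22
[21] read 'd'  n22⇒n23  emit P6@[19:21]
[22] read 'a'  n23⇒n12 (fail-walked)

All matches (sorted): [[9,4],[10,0],[12,3],[17,2],[21,6]]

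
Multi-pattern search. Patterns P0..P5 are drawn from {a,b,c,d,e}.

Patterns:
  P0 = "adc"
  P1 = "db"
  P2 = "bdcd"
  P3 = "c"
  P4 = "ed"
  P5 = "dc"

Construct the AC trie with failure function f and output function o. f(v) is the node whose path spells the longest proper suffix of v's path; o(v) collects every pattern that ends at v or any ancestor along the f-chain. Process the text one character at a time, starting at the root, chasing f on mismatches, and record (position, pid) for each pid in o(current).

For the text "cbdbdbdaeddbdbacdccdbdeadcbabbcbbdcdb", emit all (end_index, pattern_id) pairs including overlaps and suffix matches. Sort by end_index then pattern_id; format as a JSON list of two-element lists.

Build:
Trie (insert patterns):
  n0 'ε': a→1 b→6 c→10 d→4 e→11
  n1 'a': d→2
  n2 'ad': c→3
  n3 'adc': ·  [P0 ends]
  n4 'd': b→5 c→13
  n5 'db': ·  [P1 ends]
  n6 'b': d→7
  n7 'bd': c→8
  n8 'bdc': d→9
  n9 'bdcd': ·  [P2 ends]
  n10 'c': ·  [P3 ends]
  n11 'e': d→12
  n12 'ed': ·  [P4 ends]
  n13 'dc': ·  [P5 ends]

Failure links (BFS by depth):
  fail(1) 'a': from fail(0)=0 chase 'a': 0 ⇒ 0;  out=∅∪out(0)=∅
  fail(4) 'd': from fail(0)=0 chase 'd': 0 ⇒ 0;  out=∅∪out(0)=∅
  fail(6) 'b': from fail(0)=0 chase 'b': 0 ⇒ 0;  out=∅∪out(0)=∅
  fail(10) 'c': from fail(0)=0 chase 'c': 0 ⇒ 0;  out={3}∪out(0)={3}
  fail(11) 'e': from fail(0)=0 chase 'e': 0 ⇒ 0;  out=∅∪out(0)=∅
  fail(2) 'ad': from fail(1)=0 chase 'd': 0 ⇒ 4;  out=∅∪out(4)=∅
  fail(5) 'db': from fail(4)=0 chase 'b': 0 ⇒ 6;  out={1}∪out(6)={1}
  fail(7) 'bd': from fail(6)=0 chase 'd': 0 ⇒ 4;  out=∅∪out(4)=∅
  fail(12) 'ed': from fail(11)=0 chase 'd': 0 ⇒ 4;  out={4}∪out(4)={4}
  fail(13) 'dc': from fail(4)=0 chase 'c': 0 ⇒ 10;  out={5}∪out(10)={3,5}
  fail(3) 'adc': from fail(2)=4 chase 'c': 4 ⇒ 13;  out={0}∪out(13)={0,3,5}
  fail(8) 'bdc': from fail(7)=4 chase 'c': 4 ⇒ 13;  out=∅∪out(13)={3,5}
  fail(9) 'bdcd': from fail(8)=13 chase 'd': 13→10→0 ⇒ 4;  out={2}∪out(4)={2}

Text stream:
[0] read 'c'  n0⇒n10  → match P3@[0:0]
[1] read 'b'  n10⇒n6 (fail-walked)
[2] read 'd'  n6⇒n7
[3] read 'b'  n7⇒n5 (fail-walked)  → match P1@[2:3]
[4] read 'd'  n5⇒n7 (fail-walked)
[5] read 'b'  n7⇒n5 (fail-walked)  → match P1@[4:5]
[6] read 'd'  n5⇒n7 (fail-walked)
[7] read 'a'  n7⇒n1 (fail-walked)
[8] read 'e'  n1⇒n11 (fail-walked)
[9] read 'd'  n11⇒n12  → match P4@[8:9]
[10] read 'd'  n12⇒n4 (fail-walked)
[11] read 'b'  n4⇒n5  → match P1@[10:11]
[12] read 'd'  n5⇒n7 (fail-walked)
[13] read 'b'  n7⇒n5 (fail-walked)  → match P1@[12:13]
[14] read 'a'  n5⇒n1 (fail-walked)
[15] read 'c'  n1⇒n10 (fail-walked)  → match P3@[15:15]
[16] read 'd'  n10⇒n4 (fail-walked)
[17] read 'c'  n4⇒n13  → match P3@[17:17],P5@[16:17]
[18] read 'c'  n13⇒n10 (fail-walked)  → match P3@[18:18]
[19] read 'd'  n10⇒n4 (fail-walked)
[20] read 'b'  n4⇒n5  → match P1@[19:20]
[21] read 'd'  n5⇒n7 (fail-walked)
[22] read 'e'  n7⇒n11 (fail-walked)
[23] read 'a'  n11⇒n1 (fail-walked)
[24] read 'd'  n1⇒n2
[25] read 'c'  n2⇒n3  → match P0@[23:25],P3@[25:25],P5@[24:25]
[26] read 'b'  n3⇒n6 (fail-walked)
[27] read 'a'  n6⇒n1 (fail-walked)
[28] read 'b'  n1⇒n6 (fail-walked)
[29] read 'b'  n6⇒n6 (fail-walked)
[30] read 'c'  n6⇒n10 (fail-walked)  → match P3@[30:30]
[31] read 'b'  n10⇒n6 (fail-walked)
[32] read 'b'  n6⇒n6 (fail-walked)
[33] read 'd'  n6⇒n7
[34] read 'c'  n7⇒n8  → match P3@[34:34],P5@[33:34]
[35] read 'd'  n8⇒n9  → match P2@[32:35]
[36] read 'b'  n9⇒n5 (fail-walked)  → match P1@[35:36]

All matches (sorted): [[0,3],[3,1],[5,1],[9,4],[11,1],[13,1],[15,3],[17,3],[17,5],[18,3],[20,1],[25,0],[25,3],[25,5],[30,3],[34,3],[34,5],[35,2],[36,1]]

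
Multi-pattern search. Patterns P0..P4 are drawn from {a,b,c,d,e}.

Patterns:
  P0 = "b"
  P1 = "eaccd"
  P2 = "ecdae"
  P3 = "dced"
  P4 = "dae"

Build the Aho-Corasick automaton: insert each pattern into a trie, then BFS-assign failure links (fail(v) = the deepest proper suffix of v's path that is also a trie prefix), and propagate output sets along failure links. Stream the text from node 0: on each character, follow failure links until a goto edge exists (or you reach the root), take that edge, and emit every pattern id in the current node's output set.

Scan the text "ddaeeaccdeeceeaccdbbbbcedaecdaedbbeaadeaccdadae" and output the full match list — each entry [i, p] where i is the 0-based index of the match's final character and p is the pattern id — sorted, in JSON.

Construct AC machine:
Trie (insert patterns):
  n0 'ε': b→1 d→11 e→2
  n1 'b': ·  ←P0
  n2 'e': a→3 c→7
  n3 'ea': c→4
  n4 'eac': c→5
  n5 'eacc': d→6
  n6 'eaccd': ·  ←P1
  n7 'ec': d→8
  n8 'ecd': a→9
  n9 'ecda': e→10
  n10 'ecdae': ·  ←P2
  n11 'd': a→15 c→12
  n12 'dc': e→13
  n13 'dce': d→14
  n14 'dced': ·  ←P3
  n15 'da': e→16
  n16 'dae': ·  ←P4

BFS fail/out derivation:
  fail(1) 'b': from fail(0)=0 chase 'b': 0 ⇒ 0;  out={0}∪out(0)={0}
  fail(2) 'e': from fail(0)=0 chase 'e': 0 ⇒ 0;  out=∅∪out(0)=∅
  fail(11) 'd': from fail(0)=0 chase 'd': 0 ⇒ 0;  out=∅∪out(0)=∅
  fail(3) 'ea': from fail(2)=0 chase 'a': 0 ⇒ 0;  out=∅∪out(0)=∅
  fail(7) 'ec': from fail(2)=0 chase 'c': 0 ⇒ 0;  out=∅∪out(0)=∅
  fail(12) 'dc': from fail(11)=0 chase 'c': 0 ⇒ 0;  out=∅∪out(0)=∅
  fail(15) 'da': from fail(11)=0 chase 'a': 0 ⇒ 0;  out=∅∪out(0)=∅
  fail(4) 'eac': from fail(3)=0 chase 'c': 0 ⇒ 0;  out=∅∪out(0)=∅
  fail(8) 'ecd': from fail(7)=0 chase 'd': 0 ⇒ 11;  out=∅∪out(11)=∅
  fail(13) 'dce': from fail(12)=0 chase 'e': 0 ⇒ 2;  out=∅∪out(2)=∅
  fail(16) 'dae': from fail(15)=0 chase 'e': 0 ⇒ 2;  out={4}∪out(2)={4}
  fail(5) 'eacc': from fail(4)=0 chase 'c': 0 ⇒ 0;  out=∅∪out(0)=∅
  fail(9) 'ecda': from fail(8)=11 chase 'a': 11 ⇒ 15;  out=∅∪out(15)=∅
  fail(14) 'dced': from fail(13)=2 chase 'd': 2→0 ⇒ 11;  out={3}∪out(11)={3}
  fail(6) 'eaccd': from fail(5)=0 chase 'd': 0 ⇒ 11;  out={1}∪out(11)={1}
  fail(10) 'ecdae': from fail(9)=15 chase 'e': 15 ⇒ 16;  out={2}∪out(16)={2,4}

Text stream:
i=0 'd': node 0→11
i=1 'd': node 11→11 (via fail)
i=2 'a': node 11→15
i=3 'e': node 15→16  → match P4@[1:3]
i=4 'e': node 16→2 (via fail)
i=5 'a': node 2→3
i=6 'c': node 3→4
i=7 'c': node 4→5
i=8 'd': node 5→6  → match P1@[4:8]
i=9 'e': node 6→2 (via fail)
i=10 'e': node 2→2 (via fail)
i=11 'c': node 2→7
i=12 'e': node 7→2 (via fail)
i=13 'e': node 2→2 (via fail)
i=14 'a': node 2→3
i=15 'c': node 3→4
i=16 'c': node 4→5
i=17 'd': node 5→6  → match P1@[13:17]
i=18 'b': node 6→1 (via fail)  → match P0@[18:18]
i=19 'b': node 1→1 (via fail)  → match P0@[19:19]
i=20 'b': node 1→1 (via fail)  → match P0@[20:20]
i=21 'b': node 1→1 (via fail)  → match P0@[21:21]
i=22 'c': node 1→0 (via fail)
i=23 'e': node 0→2
i=24 'd': node 2→11 (via fail)
i=25 'a': node 11→15
i=26 'e': node 15→16  → match P4@[24:26]
i=27 'c': node 16→7 (via fail)
i=28 'd': node 7→8
i=29 'a': node 8→9
i=30 'e': node 9→10  → match P2@[26:30],P4@[28:30]
i=31 'd': node 10→11 (via fail)
i=32 'b': node 11→1 (via fail)  → match P0@[32:32]
i=33 'b': node 1→1 (via fail)  → match P0@[33:33]
i=34 'e': node 1→2 (via fail)
i=35 'a': node 2→3
i=36 'a': node 3→0 (via fail)
i=37 'd': node 0→11
i=38 'e': node 11→2 (via fail)
i=39 'a': node 2→3
i=40 'c': node 3→4
i=41 'c': node 4→5
i=42 'd': node 5→6  → match P1@[38:42]
i=43 'a': node 6→15 (via fail)
i=44 'd': node 15→11 (via fail)
i=45 'a': node 11→15
i=46 'e': node 15→16  → match P4@[44:46]

All matches (sorted): [[3,4],[8,1],[17,1],[18,0],[19,0],[20,0],[21,0],[26,4],[30,2],[30,4],[32,0],[33,0],[42,1],[46,4]]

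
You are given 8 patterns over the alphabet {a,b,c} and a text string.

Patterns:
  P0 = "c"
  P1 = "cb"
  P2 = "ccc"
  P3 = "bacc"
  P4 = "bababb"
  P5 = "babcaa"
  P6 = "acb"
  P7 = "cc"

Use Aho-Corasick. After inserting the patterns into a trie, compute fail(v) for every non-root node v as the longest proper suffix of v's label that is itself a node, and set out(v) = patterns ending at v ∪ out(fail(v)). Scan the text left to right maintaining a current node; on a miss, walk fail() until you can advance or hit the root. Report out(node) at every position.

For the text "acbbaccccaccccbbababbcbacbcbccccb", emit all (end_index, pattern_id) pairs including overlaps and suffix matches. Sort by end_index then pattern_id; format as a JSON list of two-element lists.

Construct AC machine:
Trie (insert patterns):
  n0 'ε': a→16 b→5 c→1
  n1 'c': b→2 c→3  [P0 ends]
  n2 'cb': ·  [P1 ends]
  n3 'cc': c→4  [P7 ends]
  n4 'ccc': ·  [P2 ends]
  n5 'b': a→6
  n6 'ba': b→9 c→7
  n7 'bac': c→8
  n8 'bacc': ·  [P3 ends]
  n9 'bab': a→10 c→13
  n10 'baba': b→11
  n11 'babab': b→12
  n12 'bababb': ·  [P4 ends]
  n13 'babc': a→14
  n14 'babca': a→15
  n15 'babcaa': ·  [P5 ends]
  n16 'a': c→17
  n17 'ac': b→18
  n18 'acb': ·  [P6 ends]

Failure links (BFS by depth):
  fail(1) 'c': from fail(0)=0 chase 'c': 0 ⇒ 0;  out={0}∪out(0)={0}
  fail(5) 'b': from fail(0)=0 chase 'b': 0 ⇒ 0;  out=∅∪out(0)=∅
  fail(16) 'a': from fail(0)=0 chase 'a': 0 ⇒ 0;  out=∅∪out(0)=∅
  fail(2) 'cb': from fail(1)=0 chase 'b': 0 ⇒ 5;  out={1}∪out(5)={1}
  fail(3) 'cc': from fail(1)=0 chase 'c': 0 ⇒ 1;  out={7}∪out(1)={0,7}
  fail(6) 'ba': from fail(5)=0 chase 'a': 0 ⇒ 16;  out=∅∪out(16)=∅
  fail(17) 'ac': from fail(16)=0 chase 'c': 0 ⇒ 1;  out=∅∪out(1)={0}
  fail(4) 'ccc': from fail(3)=1 chase 'c': 1 ⇒ 3;  out={2}∪out(3)={0,2,7}
  fail(7) 'bac': from fail(6)=16 chase 'c': 16 ⇒ 17;  out=∅∪out(17)={0}
  fail(9) 'bab': from fail(6)=16 chase 'b': 16→0 ⇒ 5;  out=∅∪out(5)=∅
  fail(18) 'acb': from fail(17)=1 chase 'b': 1 ⇒ 2;  out={6}∪out(2)={1,6}
  fail(8) 'bacc': from fail(7)=17 chase 'c': 17→1 ⇒ 3;  out={3}∪out(3)={0,3,7}
  fail(10) 'baba': from fail(9)=5 chase 'a': 5 ⇒ 6;  out=∅∪out(6)=∅
  fail(13) 'babc': from fail(9)=5 chase 'c': 5→0 ⇒ 1;  out=∅∪out(1)={0}
  fail(11) 'babab': from fail(10)=6 chase 'b': 6 ⇒ 9;  out=∅∪out(9)=∅
  fail(14) 'babca': from fail(13)=1 chase 'a': 1→0 ⇒ 16;  out=∅∪out(16)=∅
  fail(12) 'bababb': from fail(11)=9 chase 'b': 9→5→0 ⇒ 5;  out={4}∪out(5)={4}
  fail(15) 'babcaa': from fail(14)=16 chase 'a': 16→0 ⇒ 16;  out={5}∪out(16)={5}

Run:
pos 0 'a': at 16
pos 1 'c': at 17  emit P0@[1:1]
pos 2 'b': at 18  emit P1@[1:2],P6@[0:2]
pos 3 'b': at 5 ·f
pos 4 'a': at 6
pos 5 'c': at 7  emit P0@[5:5]
pos 6 'c': at 8  emit P0@[6:6],P3@[3:6],P7@[5:6]
pos 7 'c': at 4 ·f  emit P0@[7:7],P2@[5:7],P7@[6:7]
pos 8 'c': at 4 ·f  emit P0@[8:8],P2@[6:8],P7@[7:8]
pos 9 'a': at 16 ·f
pos 10 'c': at 17  emit P0@[10:10]
pos 11 'c': at 3 ·f  emit P0@[11:11],P7@[10:11]
pos 12 'c': at 4  emit P0@[12:12],P2@[10:12],P7@[11:12]
pos 13 'c': at 4 ·f  emit P0@[13:13],P2@[11:13],P7@[12:13]
pos 14 'b': at 2 ·f  emit P1@[13:14]
pos 15 'b': at 5 ·f
pos 16 'a': at 6
pos 17 'b': at 9
pos 18 'a': at 10
pos 19 'b': at 11
pos 20 'b': at 12  emit P4@[15:20]
pos 21 'c': at 1 ·f  emit P0@[21:21]
pos 22 'b': at 2  emit P1@[21:22]
pos 23 'a': at 6 ·f
pos 24 'c': at 7  emit P0@[24:24]
pos 25 'b': at 18 ·f  emit P1@[24:25],P6@[23:25]
pos 26 'c': at 1 ·f  emit P0@[26:26]
pos 27 'b': at 2  emit P1@[26:27]
pos 28 'c': at 1 ·f  emit P0@[28:28]
pos 29 'c': at 3  emit P0@[29:29],P7@[28:29]
pos 30 'c': at 4  emit P0@[30:30],P2@[28:30],P7@[29:30]
pos 31 'c': at 4 ·f  emit P0@[31:31],P2@[29:31],P7@[30:31]
pos 32 'b': at 2 ·f  emit P1@[31:32]

Matches: [[1,0],[2,1],[2,6],[5,0],[6,0],[6,3],[6,7],[7,0],[7,2],[7,7],[8,0],[8,2],[8,7],[10,0],[11,0],[11,7],[12,0],[12,2],[12,7],[13,0],[13,2],[13,7],[14,1],[20,4],[21,0],[22,1],[24,0],[25,1],[25,6],[26,0],[27,1],[28,0],[29,0],[29,7],[30,0],[30,2],[30,7],[31,0],[31,2],[31,7],[32,1]]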